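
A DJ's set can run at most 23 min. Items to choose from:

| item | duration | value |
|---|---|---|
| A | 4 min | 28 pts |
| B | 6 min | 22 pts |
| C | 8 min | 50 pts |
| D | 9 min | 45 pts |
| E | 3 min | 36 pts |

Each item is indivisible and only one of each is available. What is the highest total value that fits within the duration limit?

136 pts

Check high-value combinations within 23 min:
- A+B+C+E: duration 4+6+8+3=21, value 28+22+50+36=136
- C+D+E: duration 8+9+3=20, value 50+45+36=131
- A+B+D+E: duration 4+6+9+3=22, value 28+22+45+36=131
- A+C+D: duration 4+8+9=21, value 28+50+45=123
Best: 136 pts.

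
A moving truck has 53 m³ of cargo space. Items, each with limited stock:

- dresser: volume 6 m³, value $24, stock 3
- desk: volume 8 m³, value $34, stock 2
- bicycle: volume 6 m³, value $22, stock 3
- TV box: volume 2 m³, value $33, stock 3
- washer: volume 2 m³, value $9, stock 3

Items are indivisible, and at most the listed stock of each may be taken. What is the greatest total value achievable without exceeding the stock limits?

$288

Top feasible selections:
- 3×dresser + 2×desk + 1×bicycle + 3×TV box + 3×washer: volume 52, value 288
- 2×dresser + 2×desk + 2×bicycle + 3×TV box + 3×washer: volume 52, value 286
- 1×dresser + 2×desk + 3×bicycle + 3×TV box + 3×washer: volume 52, value 284
Best: $288.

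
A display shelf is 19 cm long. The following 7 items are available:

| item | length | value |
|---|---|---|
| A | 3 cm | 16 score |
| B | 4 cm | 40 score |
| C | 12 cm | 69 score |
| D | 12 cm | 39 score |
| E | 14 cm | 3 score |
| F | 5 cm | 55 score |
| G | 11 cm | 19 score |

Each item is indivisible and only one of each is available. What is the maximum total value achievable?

125 score

This is a 0/1 knapsack; check combinations near the capacity.
- A+B+C: length 3+4+12=19, value 16+40+69=125
- C+F: length 12+5=17, value 69+55=124
- A+B+F: length 3+4+5=12, value 16+40+55=111
- B+C: length 4+12=16, value 40+69=109
Best: 125 score.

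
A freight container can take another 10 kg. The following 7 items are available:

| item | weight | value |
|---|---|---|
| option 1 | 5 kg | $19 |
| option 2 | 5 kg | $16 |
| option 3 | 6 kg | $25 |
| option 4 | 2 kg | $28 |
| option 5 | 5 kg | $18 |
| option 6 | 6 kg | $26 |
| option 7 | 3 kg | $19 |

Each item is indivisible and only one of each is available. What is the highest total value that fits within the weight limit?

$66

Check high-value combinations within 10 kg:
- option 1+option 4+option 7: weight 5+2+3=10, value 19+28+19=66
- option 4+option 5+option 7: weight 2+5+3=10, value 28+18+19=65
- option 2+option 4+option 7: weight 5+2+3=10, value 16+28+19=63
Best: $66.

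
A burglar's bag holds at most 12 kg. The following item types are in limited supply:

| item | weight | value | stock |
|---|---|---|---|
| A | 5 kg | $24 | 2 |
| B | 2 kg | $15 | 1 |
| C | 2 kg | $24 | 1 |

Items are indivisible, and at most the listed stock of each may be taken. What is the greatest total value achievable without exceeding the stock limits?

$72

Best selections within weight 12 and stock limits:
- 2×A + 1×C: weight 12, value 72
- 1×A + 1×B + 1×C: weight 9, value 63
Best: $72.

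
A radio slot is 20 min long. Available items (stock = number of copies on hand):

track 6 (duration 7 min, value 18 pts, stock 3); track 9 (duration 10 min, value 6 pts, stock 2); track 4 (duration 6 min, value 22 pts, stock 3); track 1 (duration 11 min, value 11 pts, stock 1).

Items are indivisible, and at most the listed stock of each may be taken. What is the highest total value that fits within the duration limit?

Best selections within duration 20 and stock limits:
- 3×track 4: duration 18, value 66
- 1×track 6 + 2×track 4: duration 19, value 62
- 2×track 6 + 1×track 4: duration 20, value 58
- 2×track 4: duration 12, value 44
Best: 66 pts.

66 pts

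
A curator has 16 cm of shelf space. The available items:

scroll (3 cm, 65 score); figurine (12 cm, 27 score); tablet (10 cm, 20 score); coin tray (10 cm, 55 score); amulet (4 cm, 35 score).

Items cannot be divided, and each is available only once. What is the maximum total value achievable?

Check high-value combinations within 16 cm:
- scroll+coin tray: length 3+10=13, value 65+55=120
- scroll+amulet: length 3+4=7, value 65+35=100
- scroll+figurine: length 3+12=15, value 65+27=92
- coin tray+amulet: length 10+4=14, value 55+35=90
- scroll+tablet: length 3+10=13, value 65+20=85
Best: 120 score.

120 score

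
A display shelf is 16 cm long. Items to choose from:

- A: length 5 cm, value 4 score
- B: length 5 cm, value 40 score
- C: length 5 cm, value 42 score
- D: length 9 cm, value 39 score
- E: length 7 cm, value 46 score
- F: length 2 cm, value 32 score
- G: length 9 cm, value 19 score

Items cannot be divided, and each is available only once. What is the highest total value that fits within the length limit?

120 score

This is a 0/1 knapsack; check combinations near the capacity.
- C+E+F: length 5+7+2=14, value 42+46+32=120
- B+E+F: length 5+7+2=14, value 40+46+32=118
- B+C+F: length 5+5+2=12, value 40+42+32=114
- C+D+F: length 5+9+2=16, value 42+39+32=113
Best: 120 score.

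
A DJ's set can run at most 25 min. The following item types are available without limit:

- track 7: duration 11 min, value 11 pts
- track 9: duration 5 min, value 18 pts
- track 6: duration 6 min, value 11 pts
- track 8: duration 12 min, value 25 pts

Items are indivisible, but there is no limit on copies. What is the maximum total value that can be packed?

Best value-per-unit is track 9 at 18/5, and filling with it alone uses duration 5×5=25. No mix of the others beats 5×18 = 90.

90 pts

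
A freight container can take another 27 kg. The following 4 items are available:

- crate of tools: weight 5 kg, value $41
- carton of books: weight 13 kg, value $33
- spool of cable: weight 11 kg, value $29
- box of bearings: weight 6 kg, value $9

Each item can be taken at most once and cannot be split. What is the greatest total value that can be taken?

Check high-value combinations within 27 kg:
- crate of tools+carton of books+box of bearings: weight 5+13+6=24, value 41+33+9=83
- crate of tools+spool of cable+box of bearings: weight 5+11+6=22, value 41+29+9=79
- crate of tools+carton of books: weight 5+13=18, value 41+33=74
Best: $83.

$83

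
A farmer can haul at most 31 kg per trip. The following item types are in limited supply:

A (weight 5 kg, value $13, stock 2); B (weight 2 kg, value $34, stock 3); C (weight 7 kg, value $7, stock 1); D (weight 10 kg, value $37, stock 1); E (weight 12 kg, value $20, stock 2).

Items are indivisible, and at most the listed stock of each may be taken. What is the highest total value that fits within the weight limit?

Best selections within weight 31 and stock limits:
- 2×A + 3×B + 1×D: weight 26, value 165
- 3×B + 1×D + 1×E: weight 28, value 159
Best: $165.

$165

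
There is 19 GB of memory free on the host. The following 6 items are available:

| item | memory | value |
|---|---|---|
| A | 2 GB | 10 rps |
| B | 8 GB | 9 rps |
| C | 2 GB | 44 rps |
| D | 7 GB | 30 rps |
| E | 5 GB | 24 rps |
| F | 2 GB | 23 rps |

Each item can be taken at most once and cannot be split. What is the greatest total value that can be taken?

131 rps

Check high-value combinations within 19 GB:
- A+C+D+E+F: memory 2+2+7+5+2=18, value 10+44+30+24+23=131
- C+D+E+F: memory 2+7+5+2=16, value 44+30+24+23=121
- A+B+C+E+F: memory 2+8+2+5+2=19, value 10+9+44+24+23=110
- A+C+D+E: memory 2+2+7+5=16, value 10+44+30+24=108
Best: 131 rps.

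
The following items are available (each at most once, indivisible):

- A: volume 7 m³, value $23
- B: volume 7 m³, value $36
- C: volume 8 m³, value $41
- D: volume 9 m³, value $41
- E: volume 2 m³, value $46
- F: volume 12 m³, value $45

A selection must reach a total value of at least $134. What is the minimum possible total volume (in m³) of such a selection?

Subsets with value ≥ 134, sorted by total volume:
- A+B+C+E: volume 24, value 146
- A+B+D+E: volume 25, value 146
- B+C+D+E: volume 26, value 164
Minimum volume: 24 m³.

24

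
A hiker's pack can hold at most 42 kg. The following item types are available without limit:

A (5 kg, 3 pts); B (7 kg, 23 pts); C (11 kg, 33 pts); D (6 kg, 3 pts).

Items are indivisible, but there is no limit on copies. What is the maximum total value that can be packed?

138 pts

Best value-per-unit is B at 23/7, and filling with it alone uses weight 6×7=42. No mix of the others beats 6×23 = 138.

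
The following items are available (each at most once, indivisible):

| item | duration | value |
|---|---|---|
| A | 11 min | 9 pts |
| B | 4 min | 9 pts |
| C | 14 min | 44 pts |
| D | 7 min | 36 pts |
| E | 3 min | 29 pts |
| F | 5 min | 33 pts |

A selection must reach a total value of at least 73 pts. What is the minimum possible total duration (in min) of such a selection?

Subsets with value ≥ 73, sorted by total duration:
- B+D+E: duration 14, value 74
- D+E+F: duration 15, value 98
Minimum duration: 14 min.

14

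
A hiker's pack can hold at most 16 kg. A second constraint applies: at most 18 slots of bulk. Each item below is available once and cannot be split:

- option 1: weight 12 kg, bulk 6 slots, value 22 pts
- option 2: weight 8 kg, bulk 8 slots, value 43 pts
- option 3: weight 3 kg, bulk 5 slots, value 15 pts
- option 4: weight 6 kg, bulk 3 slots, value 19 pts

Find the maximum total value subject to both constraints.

62 pts

Feasible sets respecting both limits:
- option 2+option 4: weight 14, bulk 11, value 62
- option 2+option 3: weight 11, bulk 13, value 58
- option 2: weight 8, bulk 8, value 43
Best: 62 pts.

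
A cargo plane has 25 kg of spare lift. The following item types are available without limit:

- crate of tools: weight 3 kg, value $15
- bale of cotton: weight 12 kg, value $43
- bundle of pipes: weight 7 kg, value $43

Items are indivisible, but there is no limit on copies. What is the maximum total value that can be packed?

Best value-per-unit is bundle of pipes at 43/7; filling with it alone gives 3×43 = 129.
Optimal mix: 1×crate of tools + 3×bundle of pipes → weight 24, value 144.

$144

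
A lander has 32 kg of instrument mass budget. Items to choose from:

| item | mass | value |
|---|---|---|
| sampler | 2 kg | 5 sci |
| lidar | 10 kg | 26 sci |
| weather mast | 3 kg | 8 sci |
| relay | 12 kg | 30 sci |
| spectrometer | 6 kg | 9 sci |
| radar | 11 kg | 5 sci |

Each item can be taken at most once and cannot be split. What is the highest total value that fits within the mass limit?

73 sci

This is a 0/1 knapsack; check combinations near the capacity.
- lidar+weather mast+relay+spectrometer: mass 10+3+12+6=31, value 26+8+30+9=73
- sampler+lidar+relay+spectrometer: mass 2+10+12+6=30, value 5+26+30+9=70
- sampler+lidar+weather mast+relay: mass 2+10+3+12=27, value 5+26+8+30=69
- lidar+relay+spectrometer: mass 10+12+6=28, value 26+30+9=65
- lidar+weather mast+relay: mass 10+3+12=25, value 26+8+30=64
Best: 73 sci.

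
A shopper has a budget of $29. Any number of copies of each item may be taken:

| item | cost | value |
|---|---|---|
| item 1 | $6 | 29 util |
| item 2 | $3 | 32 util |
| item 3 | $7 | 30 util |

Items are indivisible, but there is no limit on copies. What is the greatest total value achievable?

288 util

Best value-per-unit is item 2 at 32/3, and filling with it alone uses cost 9×3=27. No mix of the others beats 9×32 = 288.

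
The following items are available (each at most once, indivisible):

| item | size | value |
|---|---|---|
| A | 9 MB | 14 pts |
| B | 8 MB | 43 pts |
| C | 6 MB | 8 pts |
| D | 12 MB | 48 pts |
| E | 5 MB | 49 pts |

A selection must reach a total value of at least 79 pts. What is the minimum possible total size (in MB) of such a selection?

13

Subsets with value ≥ 79, sorted by total size:
- B+E: size 13, value 92
- D+E: size 17, value 97
- B+C+E: size 19, value 100
Minimum size: 13 MB.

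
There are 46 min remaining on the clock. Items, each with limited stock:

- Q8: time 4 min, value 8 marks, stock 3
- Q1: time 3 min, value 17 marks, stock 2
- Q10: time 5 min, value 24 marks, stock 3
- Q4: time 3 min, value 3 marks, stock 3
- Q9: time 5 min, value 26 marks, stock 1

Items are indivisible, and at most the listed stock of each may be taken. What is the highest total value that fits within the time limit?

162 marks

Best selections within time 46 and stock limits:
- 3×Q8 + 2×Q1 + 3×Q10 + 2×Q4 + 1×Q9: time 44, value 162
- 3×Q8 + 2×Q1 + 3×Q10 + 1×Q4 + 1×Q9: time 41, value 159
Best: 162 marks.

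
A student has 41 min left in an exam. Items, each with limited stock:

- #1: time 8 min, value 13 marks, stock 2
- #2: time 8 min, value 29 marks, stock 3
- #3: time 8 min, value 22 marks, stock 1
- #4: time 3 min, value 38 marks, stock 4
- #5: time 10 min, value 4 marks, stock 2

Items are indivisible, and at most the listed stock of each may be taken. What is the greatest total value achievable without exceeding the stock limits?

239 marks

Best selections within time 41 and stock limits:
- 3×#2 + 4×#4: time 36, value 239
- 2×#2 + 1×#3 + 4×#4: time 36, value 232
- 1×#1 + 2×#2 + 4×#4: time 36, value 223
Best: 239 marks.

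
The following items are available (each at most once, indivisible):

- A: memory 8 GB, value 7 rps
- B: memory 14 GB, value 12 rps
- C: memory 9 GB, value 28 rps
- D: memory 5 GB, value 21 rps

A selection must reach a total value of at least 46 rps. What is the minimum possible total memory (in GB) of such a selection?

Subsets with value ≥ 46, sorted by total memory:
- C+D: memory 14, value 49
- A+C+D: memory 22, value 56
- B+C+D: memory 28, value 61
- A+B+C: memory 31, value 47
Minimum memory: 14 GB.

14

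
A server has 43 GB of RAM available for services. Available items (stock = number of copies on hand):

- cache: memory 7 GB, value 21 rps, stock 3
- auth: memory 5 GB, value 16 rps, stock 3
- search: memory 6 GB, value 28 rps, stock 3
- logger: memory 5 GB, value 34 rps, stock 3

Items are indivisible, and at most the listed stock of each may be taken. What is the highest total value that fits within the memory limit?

Top feasible selections:
- 2×auth + 3×search + 3×logger: memory 43, value 218
- 1×cache + 3×search + 3×logger: memory 40, value 207
Best: 218 rps.

218 rps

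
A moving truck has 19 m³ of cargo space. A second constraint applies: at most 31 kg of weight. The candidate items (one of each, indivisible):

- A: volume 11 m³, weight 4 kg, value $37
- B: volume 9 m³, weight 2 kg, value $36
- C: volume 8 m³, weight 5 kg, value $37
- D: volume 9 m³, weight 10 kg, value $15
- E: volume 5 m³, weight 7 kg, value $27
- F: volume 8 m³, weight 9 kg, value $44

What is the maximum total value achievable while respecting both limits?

$81

Feasible sets respecting both limits:
- A+F: volume 19, weight 13, value 81
- C+F: volume 16, weight 14, value 81
- B+F: volume 17, weight 11, value 80
Best: $81.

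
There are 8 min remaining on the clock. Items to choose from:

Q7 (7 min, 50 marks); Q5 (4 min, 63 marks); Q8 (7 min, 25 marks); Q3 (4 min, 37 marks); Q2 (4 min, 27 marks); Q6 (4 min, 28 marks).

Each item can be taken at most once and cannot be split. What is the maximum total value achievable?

This is a 0/1 knapsack; check combinations near the capacity.
- Q5+Q3: time 4+4=8, value 63+37=100
- Q5+Q6: time 4+4=8, value 63+28=91
- Q5+Q2: time 4+4=8, value 63+27=90
- Q3+Q6: time 4+4=8, value 37+28=65
- Q3+Q2: time 4+4=8, value 37+27=64
Best: 100 marks.

100 marks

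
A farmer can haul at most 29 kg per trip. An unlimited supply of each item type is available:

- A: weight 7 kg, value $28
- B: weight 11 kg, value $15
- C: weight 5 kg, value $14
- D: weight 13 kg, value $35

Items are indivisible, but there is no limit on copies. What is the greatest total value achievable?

$112

Best value-per-unit is A at 28/7, and filling with it alone uses weight 4×7=28. No mix of the others beats 4×28 = 112.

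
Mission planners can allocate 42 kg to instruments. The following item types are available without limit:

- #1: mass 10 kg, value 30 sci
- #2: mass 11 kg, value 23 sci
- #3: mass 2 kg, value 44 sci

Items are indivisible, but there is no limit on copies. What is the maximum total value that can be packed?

924 sci

Best value-per-unit is #3 at 44/2, and filling with it alone uses mass 21×2=42. No mix of the others beats 21×44 = 924.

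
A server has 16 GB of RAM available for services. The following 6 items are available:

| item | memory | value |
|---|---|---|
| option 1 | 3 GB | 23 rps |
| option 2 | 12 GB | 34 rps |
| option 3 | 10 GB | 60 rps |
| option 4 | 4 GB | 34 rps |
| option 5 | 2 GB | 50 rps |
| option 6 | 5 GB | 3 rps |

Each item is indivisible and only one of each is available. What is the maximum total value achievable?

144 rps

Check high-value combinations within 16 GB:
- option 3+option 4+option 5: memory 10+4+2=16, value 60+34+50=144
- option 1+option 3+option 5: memory 3+10+2=15, value 23+60+50=133
- option 3+option 5: memory 10+2=12, value 60+50=110
- option 1+option 4+option 5+option 6: memory 3+4+2+5=14, value 23+34+50+3=110
Best: 144 rps.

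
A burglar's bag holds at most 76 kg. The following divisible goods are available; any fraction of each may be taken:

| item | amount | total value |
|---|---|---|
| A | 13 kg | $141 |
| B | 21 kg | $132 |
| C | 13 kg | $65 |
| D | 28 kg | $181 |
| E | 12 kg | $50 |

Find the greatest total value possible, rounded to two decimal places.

523.17

Take in order of value per unit:
- A (141/13 per unit): all 13 → value 141, running total 141.00
- D (181/28 per unit): all 28 → value 181, running total 322.00
- B (132/21 per unit): all 21 → value 132, running total 454.00
- C (65/13 per unit): all 13 → value 65, running total 519.00
- E (50/12 per unit): 1 of 12 → value 1×50/12 = 4.1667, running total 523.17
Total 523.17.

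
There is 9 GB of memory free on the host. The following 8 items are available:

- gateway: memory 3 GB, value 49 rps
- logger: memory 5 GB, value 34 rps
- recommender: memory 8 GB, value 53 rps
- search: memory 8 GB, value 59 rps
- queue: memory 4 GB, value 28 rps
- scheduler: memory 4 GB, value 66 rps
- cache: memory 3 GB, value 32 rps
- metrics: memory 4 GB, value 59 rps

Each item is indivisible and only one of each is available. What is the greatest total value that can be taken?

Check high-value combinations within 9 GB:
- scheduler+metrics: memory 4+4=8, value 66+59=125
- gateway+scheduler: memory 3+4=7, value 49+66=115
- gateway+metrics: memory 3+4=7, value 49+59=108
Best: 125 rps.

125 rps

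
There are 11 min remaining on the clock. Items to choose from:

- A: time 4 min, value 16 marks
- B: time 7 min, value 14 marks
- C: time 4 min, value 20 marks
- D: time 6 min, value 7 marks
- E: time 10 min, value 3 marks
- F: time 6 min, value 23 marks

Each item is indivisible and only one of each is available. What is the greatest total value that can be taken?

Check high-value combinations within 11 min:
- C+F: time 4+6=10, value 20+23=43
- A+F: time 4+6=10, value 16+23=39
- A+C: time 4+4=8, value 16+20=36
- B+C: time 7+4=11, value 14+20=34
- A+B: time 4+7=11, value 16+14=30
Best: 43 marks.

43 marks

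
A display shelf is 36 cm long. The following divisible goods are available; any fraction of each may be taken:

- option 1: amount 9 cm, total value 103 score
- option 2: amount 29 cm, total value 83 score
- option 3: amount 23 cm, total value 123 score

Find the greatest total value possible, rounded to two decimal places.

237.45

Take in order of value per unit:
- option 1 (103/9 per unit): all 9 → value 103, running total 103.00
- option 3 (123/23 per unit): all 23 → value 123, running total 226.00
- option 2 (83/29 per unit): 4 of 29 → value 4×83/29 = 11.4483, running total 237.45
Total 237.45.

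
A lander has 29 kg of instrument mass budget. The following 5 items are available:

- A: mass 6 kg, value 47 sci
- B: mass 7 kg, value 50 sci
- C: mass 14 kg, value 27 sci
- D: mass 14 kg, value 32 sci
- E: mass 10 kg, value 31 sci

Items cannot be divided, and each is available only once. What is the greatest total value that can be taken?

Check high-value combinations within 29 kg:
- A+B+D: mass 6+7+14=27, value 47+50+32=129
- A+B+E: mass 6+7+10=23, value 47+50+31=128
- A+B+C: mass 6+7+14=27, value 47+50+27=124
- A+B: mass 6+7=13, value 47+50=97
Best: 129 sci.

129 sci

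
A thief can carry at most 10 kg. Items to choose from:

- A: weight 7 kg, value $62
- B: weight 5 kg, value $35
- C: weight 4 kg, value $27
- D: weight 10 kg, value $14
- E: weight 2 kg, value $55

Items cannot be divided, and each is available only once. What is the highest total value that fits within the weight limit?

$117

Check high-value combinations within 10 kg:
- A+E: weight 7+2=9, value 62+55=117
- B+E: weight 5+2=7, value 35+55=90
- C+E: weight 4+2=6, value 27+55=82
- A: weight 7, value 62
Best: $117.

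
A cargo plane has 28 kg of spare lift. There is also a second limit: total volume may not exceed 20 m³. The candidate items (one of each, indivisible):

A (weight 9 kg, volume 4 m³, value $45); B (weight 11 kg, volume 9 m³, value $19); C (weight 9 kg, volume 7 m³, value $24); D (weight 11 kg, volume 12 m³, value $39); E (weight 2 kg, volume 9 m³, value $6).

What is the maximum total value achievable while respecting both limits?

Feasible sets respecting both limits:
- A+D: weight 20, volume 16, value 84
- A+C+E: weight 20, volume 20, value 75
- A+C: weight 18, volume 11, value 69
Best: $84.

$84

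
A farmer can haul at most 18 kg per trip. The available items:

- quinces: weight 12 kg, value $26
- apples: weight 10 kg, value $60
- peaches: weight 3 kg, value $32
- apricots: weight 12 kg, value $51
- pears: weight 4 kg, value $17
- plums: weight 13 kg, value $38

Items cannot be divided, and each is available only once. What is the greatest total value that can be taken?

Check high-value combinations within 18 kg:
- apples+peaches+pears: weight 10+3+4=17, value 60+32+17=109
- apples+peaches: weight 10+3=13, value 60+32=92
- peaches+apricots: weight 3+12=15, value 32+51=83
Best: $109.

$109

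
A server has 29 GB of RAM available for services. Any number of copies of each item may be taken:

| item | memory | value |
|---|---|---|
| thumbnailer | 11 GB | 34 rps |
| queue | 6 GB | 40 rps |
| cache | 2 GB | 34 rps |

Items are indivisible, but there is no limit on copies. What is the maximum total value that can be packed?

Best value-per-unit is cache at 34/2, and filling with it alone uses memory 14×2=28. No mix of the others beats 14×34 = 476.

476 rps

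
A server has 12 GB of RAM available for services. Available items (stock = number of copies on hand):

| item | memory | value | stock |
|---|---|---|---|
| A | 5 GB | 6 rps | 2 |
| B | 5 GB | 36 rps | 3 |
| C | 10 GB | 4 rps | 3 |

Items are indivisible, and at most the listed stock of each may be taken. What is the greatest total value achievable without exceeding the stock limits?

72 rps

Best selections within memory 12 and stock limits:
- 2×B: memory 10, value 72
- 1×A + 1×B: memory 10, value 42
- 1×B: memory 5, value 36
- 2×A: memory 10, value 12
Best: 72 rps.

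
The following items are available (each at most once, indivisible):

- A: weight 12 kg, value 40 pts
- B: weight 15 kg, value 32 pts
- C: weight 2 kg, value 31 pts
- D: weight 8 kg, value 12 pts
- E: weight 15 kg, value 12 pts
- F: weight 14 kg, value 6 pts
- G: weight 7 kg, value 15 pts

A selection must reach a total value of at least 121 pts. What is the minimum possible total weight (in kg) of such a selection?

44

Subsets with value ≥ 121, sorted by total weight:
- A+B+C+D+G: weight 44, value 130
- A+B+C+F+G: weight 50, value 124
Minimum weight: 44 kg.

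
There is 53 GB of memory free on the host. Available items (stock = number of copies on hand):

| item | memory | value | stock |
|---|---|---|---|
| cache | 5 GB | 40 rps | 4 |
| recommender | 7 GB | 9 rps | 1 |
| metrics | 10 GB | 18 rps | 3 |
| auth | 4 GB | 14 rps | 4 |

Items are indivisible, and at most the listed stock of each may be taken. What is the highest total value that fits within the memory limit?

Best selections within memory 53 and stock limits:
- 4×cache + 1×recommender + 1×metrics + 4×auth: memory 53, value 243
- 4×cache + 2×metrics + 3×auth: memory 52, value 238
- 4×cache + 1×metrics + 4×auth: memory 46, value 234
- 4×cache + 1×recommender + 1×metrics + 3×auth: memory 49, value 229
Best: 243 rps.

243 rps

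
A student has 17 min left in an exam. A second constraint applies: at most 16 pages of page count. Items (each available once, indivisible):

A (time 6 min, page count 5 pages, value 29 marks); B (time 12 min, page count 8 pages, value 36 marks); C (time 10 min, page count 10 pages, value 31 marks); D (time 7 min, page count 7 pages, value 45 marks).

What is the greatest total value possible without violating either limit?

Feasible sets respecting both limits:
- A+D: time 13, page count 12, value 74
- A+C: time 16, page count 15, value 60
- D: time 7, page count 7, value 45
- B: time 12, page count 8, value 36
Best: 74 marks.

74 marks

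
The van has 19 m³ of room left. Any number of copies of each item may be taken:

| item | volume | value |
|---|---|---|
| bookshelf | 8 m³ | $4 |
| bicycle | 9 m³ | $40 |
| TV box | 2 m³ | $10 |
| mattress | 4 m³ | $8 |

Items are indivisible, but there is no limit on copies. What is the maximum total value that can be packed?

$90

Best value-per-unit is TV box at 10/2; filling with it alone gives 9×10 = 90.
Optimal mix: 1×bicycle + 5×TV box → volume 19, value 90.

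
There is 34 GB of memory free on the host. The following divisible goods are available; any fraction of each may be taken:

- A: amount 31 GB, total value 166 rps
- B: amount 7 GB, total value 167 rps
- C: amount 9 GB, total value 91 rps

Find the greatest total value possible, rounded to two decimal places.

354.39

Take in order of value per unit:
- B (167/7 per unit): all 7 → value 167, running total 167.00
- C (91/9 per unit): all 9 → value 91, running total 258.00
- A (166/31 per unit): 18 of 31 → value 18×166/31 = 96.3871, running total 354.39
Total 354.39.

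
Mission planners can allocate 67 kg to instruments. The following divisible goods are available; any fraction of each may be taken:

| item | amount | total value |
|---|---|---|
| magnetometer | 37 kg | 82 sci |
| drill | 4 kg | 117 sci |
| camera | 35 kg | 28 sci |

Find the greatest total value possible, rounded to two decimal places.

Take in order of value per unit:
- drill (117/4 per unit): all 4 → value 117, running total 117.00
- magnetometer (82/37 per unit): all 37 → value 82, running total 199.00
- camera (28/35 per unit): 26 of 35 → value 26×28/35 = 20.8000, running total 219.80
Total 219.80.

219.80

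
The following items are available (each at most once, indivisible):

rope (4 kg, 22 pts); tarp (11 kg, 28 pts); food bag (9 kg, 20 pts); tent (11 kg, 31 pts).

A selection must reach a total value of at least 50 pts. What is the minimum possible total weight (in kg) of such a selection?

Subsets with value ≥ 50, sorted by total weight:
- rope+tent: weight 15, value 53
- rope+tarp: weight 15, value 50
- food bag+tent: weight 20, value 51
- tarp+tent: weight 22, value 59
Minimum weight: 15 kg.

15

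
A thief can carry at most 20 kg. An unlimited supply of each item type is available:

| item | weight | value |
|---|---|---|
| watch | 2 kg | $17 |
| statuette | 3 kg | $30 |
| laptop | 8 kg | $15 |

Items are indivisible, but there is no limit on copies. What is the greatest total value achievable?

Best value-per-unit is statuette at 30/3; filling with it alone gives 6×30 = 180.
Optimal mix: 1×watch + 6×statuette → weight 20, value 197.

$197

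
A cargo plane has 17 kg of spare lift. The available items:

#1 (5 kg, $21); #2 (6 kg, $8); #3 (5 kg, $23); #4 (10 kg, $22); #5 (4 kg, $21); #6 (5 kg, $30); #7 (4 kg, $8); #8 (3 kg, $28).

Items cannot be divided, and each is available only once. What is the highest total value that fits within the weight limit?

$102

Check high-value combinations within 17 kg:
- #3+#5+#6+#8: weight 5+4+5+3=17, value 23+21+30+28=102
- #1+#5+#6+#8: weight 5+4+5+3=17, value 21+21+30+28=100
- #1+#3+#5+#8: weight 5+5+4+3=17, value 21+23+21+28=93
- #3+#6+#7+#8: weight 5+5+4+3=17, value 23+30+8+28=89
- #5+#6+#7+#8: weight 4+5+4+3=16, value 21+30+8+28=87
Best: $102.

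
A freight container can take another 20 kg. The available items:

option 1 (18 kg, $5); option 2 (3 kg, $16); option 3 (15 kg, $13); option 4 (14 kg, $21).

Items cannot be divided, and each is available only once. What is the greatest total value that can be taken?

$37

Check high-value combinations within 20 kg:
- option 2+option 4: weight 3+14=17, value 16+21=37
- option 2+option 3: weight 3+15=18, value 16+13=29
- option 4: weight 14, value 21
Best: $37.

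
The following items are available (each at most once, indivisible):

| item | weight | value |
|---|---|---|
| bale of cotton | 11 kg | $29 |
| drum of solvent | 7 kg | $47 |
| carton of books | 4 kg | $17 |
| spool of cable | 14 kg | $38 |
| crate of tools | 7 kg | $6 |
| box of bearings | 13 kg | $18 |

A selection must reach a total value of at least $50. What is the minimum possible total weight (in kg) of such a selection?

11

Subsets with value ≥ 50, sorted by total weight:
- drum of solvent+carton of books: weight 11, value 64
- drum of solvent+crate of tools: weight 14, value 53
- bale of cotton+drum of solvent: weight 18, value 76
Minimum weight: 11 kg.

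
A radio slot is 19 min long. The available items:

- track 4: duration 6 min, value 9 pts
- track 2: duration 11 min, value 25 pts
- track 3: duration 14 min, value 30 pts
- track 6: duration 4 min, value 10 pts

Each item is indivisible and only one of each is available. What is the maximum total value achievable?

40 pts

This is a 0/1 knapsack; check combinations near the capacity.
- track 3+track 6: duration 14+4=18, value 30+10=40
- track 2+track 6: duration 11+4=15, value 25+10=35
- track 4+track 2: duration 6+11=17, value 9+25=34
- track 3: duration 14, value 30
- track 2: duration 11, value 25
Best: 40 pts.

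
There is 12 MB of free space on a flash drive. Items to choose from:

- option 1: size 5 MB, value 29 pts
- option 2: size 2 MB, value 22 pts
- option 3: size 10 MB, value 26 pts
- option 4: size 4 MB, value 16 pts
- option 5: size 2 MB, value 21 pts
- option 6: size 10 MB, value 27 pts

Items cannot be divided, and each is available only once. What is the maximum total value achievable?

Check high-value combinations within 12 MB:
- option 1+option 2+option 5: size 5+2+2=9, value 29+22+21=72
- option 1+option 2+option 4: size 5+2+4=11, value 29+22+16=67
- option 1+option 4+option 5: size 5+4+2=11, value 29+16+21=66
- option 2+option 4+option 5: size 2+4+2=8, value 22+16+21=59
Best: 72 pts.

72 pts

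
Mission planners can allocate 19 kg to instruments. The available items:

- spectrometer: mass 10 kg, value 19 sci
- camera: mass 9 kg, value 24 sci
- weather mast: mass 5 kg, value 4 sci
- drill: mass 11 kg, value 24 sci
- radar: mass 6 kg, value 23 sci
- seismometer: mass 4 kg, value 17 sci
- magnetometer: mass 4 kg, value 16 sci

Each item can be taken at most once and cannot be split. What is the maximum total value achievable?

This is a 0/1 knapsack; check combinations near the capacity.
- camera+radar+seismometer: mass 9+6+4=19, value 24+23+17=64
- camera+radar+magnetometer: mass 9+6+4=19, value 24+23+16=63
- weather mast+radar+seismometer+magnetometer: mass 5+6+4+4=19, value 4+23+17+16=60
Best: 64 sci.

64 sci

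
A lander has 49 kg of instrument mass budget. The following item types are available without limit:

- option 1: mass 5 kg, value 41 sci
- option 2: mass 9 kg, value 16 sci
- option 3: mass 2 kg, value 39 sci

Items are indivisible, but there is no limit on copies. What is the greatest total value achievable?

Best value-per-unit is option 3 at 39/2, and filling with it alone uses mass 24×2=48. No mix of the others beats 24×39 = 936.

936 sci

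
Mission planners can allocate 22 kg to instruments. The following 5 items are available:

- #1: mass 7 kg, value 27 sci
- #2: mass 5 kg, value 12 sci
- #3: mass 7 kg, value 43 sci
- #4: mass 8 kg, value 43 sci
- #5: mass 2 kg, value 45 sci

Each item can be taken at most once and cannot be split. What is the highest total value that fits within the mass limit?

143 sci

Check high-value combinations within 22 kg:
- #2+#3+#4+#5: mass 5+7+8+2=22, value 12+43+43+45=143
- #3+#4+#5: mass 7+8+2=17, value 43+43+45=131
- #1+#2+#3+#5: mass 7+5+7+2=21, value 27+12+43+45=127
- #1+#2+#4+#5: mass 7+5+8+2=22, value 27+12+43+45=127
- #1+#3+#5: mass 7+7+2=16, value 27+43+45=115
Best: 143 sci.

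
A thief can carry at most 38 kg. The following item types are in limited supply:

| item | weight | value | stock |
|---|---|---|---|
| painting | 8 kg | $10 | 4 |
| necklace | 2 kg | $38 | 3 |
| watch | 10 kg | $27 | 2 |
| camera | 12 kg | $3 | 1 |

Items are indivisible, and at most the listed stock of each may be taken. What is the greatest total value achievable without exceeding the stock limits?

$178

Top feasible selections:
- 1×painting + 3×necklace + 2×watch: weight 34, value 178
- 3×necklace + 2×watch + 1×camera: weight 38, value 171
- 3×necklace + 2×watch: weight 26, value 168
Best: $178.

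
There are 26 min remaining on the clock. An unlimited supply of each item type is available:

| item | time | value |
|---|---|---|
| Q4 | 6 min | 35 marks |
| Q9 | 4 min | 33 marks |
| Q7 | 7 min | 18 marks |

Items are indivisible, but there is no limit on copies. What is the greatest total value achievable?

200 marks

Best value-per-unit is Q9 at 33/4; filling with it alone gives 6×33 = 198.
Optimal mix: 1×Q4 + 5×Q9 → time 26, value 200.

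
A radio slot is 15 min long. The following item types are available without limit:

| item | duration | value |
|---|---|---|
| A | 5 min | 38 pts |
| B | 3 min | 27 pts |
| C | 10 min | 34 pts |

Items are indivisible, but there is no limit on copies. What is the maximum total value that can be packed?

135 pts

Best value-per-unit is B at 27/3, and filling with it alone uses duration 5×3=15. No mix of the others beats 5×27 = 135.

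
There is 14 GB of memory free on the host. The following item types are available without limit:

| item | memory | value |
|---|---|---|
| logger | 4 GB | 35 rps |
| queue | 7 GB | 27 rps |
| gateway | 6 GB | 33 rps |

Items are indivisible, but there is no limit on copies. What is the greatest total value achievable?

Best value-per-unit is logger at 35/4, and filling with it alone uses memory 3×4=12. No mix of the others beats 3×35 = 105.

105 rps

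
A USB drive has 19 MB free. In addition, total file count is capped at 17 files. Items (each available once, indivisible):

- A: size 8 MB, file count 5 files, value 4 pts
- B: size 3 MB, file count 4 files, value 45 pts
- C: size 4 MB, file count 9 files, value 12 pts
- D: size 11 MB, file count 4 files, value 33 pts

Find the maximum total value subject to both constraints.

90 pts

Feasible sets respecting both limits:
- B+C+D: size 18, file count 17, value 90
- B+D: size 14, file count 8, value 78
- B+C: size 7, file count 13, value 57
Best: 90 pts.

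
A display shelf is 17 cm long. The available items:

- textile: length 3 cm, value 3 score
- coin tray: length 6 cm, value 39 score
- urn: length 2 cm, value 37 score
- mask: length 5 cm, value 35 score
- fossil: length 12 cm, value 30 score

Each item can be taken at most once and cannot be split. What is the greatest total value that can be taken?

Check high-value combinations within 17 cm:
- textile+coin tray+urn+mask: length 3+6+2+5=16, value 3+39+37+35=114
- coin tray+urn+mask: length 6+2+5=13, value 39+37+35=111
- textile+coin tray+urn: length 3+6+2=11, value 3+39+37=79
Best: 114 score.

114 score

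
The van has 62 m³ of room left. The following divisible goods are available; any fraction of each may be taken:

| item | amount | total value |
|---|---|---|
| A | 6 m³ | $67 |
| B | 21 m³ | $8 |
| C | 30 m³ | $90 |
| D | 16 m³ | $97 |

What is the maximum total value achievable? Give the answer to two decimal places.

257.81

Take in order of value per unit:
- A (67/6 per unit): all 6 → value 67, running total 67.00
- D (97/16 per unit): all 16 → value 97, running total 164.00
- C (90/30 per unit): all 30 → value 90, running total 254.00
- B (8/21 per unit): 10 of 21 → value 10×8/21 = 3.8095, running total 257.81
Total 257.81.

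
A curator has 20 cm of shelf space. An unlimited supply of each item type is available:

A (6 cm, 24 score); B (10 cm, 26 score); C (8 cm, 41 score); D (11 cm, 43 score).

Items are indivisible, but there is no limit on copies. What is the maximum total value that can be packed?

Best value-per-unit is C at 41/8; filling with it alone gives 2×41 = 82.
Optimal mix: 2×A + 1×C → length 20, value 89.

89 score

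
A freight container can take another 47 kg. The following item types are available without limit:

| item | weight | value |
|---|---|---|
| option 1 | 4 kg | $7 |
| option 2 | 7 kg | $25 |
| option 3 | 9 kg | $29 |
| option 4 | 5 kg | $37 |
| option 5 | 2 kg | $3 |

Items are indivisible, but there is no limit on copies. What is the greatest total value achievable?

Best value-per-unit is option 4 at 37/5; filling with it alone gives 9×37 = 333.
Optimal mix: 9×option 4 + 1×option 5 → weight 47, value 336.

$336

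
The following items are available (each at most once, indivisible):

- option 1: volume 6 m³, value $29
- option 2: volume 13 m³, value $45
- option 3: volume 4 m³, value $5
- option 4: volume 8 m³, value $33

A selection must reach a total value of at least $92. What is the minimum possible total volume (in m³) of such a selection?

27

Subsets with value ≥ 92, sorted by total volume:
- option 1+option 2+option 4: volume 27, value 107
- option 1+option 2+option 3+option 4: volume 31, value 112
Minimum volume: 27 m³.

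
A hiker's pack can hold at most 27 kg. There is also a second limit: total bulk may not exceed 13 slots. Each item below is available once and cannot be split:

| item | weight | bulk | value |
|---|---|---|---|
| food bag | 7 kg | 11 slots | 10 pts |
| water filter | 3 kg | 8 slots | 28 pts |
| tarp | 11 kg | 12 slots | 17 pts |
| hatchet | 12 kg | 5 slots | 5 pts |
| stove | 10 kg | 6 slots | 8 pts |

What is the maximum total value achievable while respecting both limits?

33 pts

Feasible sets respecting both limits:
- water filter+hatchet: weight 15, bulk 13, value 33
- water filter: weight 3, bulk 8, value 28
- tarp: weight 11, bulk 12, value 17
- hatchet+stove: weight 22, bulk 11, value 13
Best: 33 pts.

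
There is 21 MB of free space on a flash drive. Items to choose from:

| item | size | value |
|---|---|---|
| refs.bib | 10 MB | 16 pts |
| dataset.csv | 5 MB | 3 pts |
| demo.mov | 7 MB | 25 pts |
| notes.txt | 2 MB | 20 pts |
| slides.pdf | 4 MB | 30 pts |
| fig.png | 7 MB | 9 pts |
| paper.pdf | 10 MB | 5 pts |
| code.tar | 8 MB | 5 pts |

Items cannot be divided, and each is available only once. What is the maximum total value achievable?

Check high-value combinations within 21 MB:
- demo.mov+notes.txt+slides.pdf+fig.png: size 7+2+4+7=20, value 25+20+30+9=84
- demo.mov+notes.txt+slides.pdf+code.tar: size 7+2+4+8=21, value 25+20+30+5=80
- dataset.csv+demo.mov+notes.txt+slides.pdf: size 5+7+2+4=18, value 3+25+20+30=78
Best: 84 pts.

84 pts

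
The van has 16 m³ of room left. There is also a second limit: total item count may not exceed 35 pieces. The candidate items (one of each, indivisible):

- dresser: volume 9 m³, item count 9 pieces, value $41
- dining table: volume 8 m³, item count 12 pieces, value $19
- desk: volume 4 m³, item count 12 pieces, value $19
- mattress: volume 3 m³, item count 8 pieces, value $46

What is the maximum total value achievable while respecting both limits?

$106

Feasible sets respecting both limits:
- dresser+desk+mattress: volume 16, item count 29, value 106
- dresser+mattress: volume 12, item count 17, value 87
- dining table+desk+mattress: volume 15, item count 32, value 84
Best: $106.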